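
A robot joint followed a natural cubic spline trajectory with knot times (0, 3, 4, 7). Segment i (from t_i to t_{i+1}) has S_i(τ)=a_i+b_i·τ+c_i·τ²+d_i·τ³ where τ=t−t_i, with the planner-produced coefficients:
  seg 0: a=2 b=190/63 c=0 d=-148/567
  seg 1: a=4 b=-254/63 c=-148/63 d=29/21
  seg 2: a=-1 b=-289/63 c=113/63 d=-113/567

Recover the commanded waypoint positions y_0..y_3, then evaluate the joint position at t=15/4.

y_0 = S_0(0) = a_0 = 2
y_1 = S_1(0) = a_1 = 4
y_2 = S_2(0) = a_2 = -1
y_3 = S_2(3) = -4
t_q=15/4 is in segment 1 (τ=3/4); S_1(τ)=319/1344

y_0=2 y_1=4 y_2=-1 y_3=-4
S(15/4) = 319/1344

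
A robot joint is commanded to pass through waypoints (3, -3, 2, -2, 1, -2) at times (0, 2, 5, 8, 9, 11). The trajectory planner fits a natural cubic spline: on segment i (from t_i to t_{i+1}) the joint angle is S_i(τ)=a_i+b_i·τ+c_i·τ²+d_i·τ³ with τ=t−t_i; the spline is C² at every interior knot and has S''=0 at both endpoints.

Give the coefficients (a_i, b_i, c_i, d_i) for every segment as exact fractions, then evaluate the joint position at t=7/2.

  seg 0: a=3 b=-20186/4677 c=0 d=6155/18708
  seg 1: a=-3 b=-1721/4677 c=6155/3118 d=-12121/28062
  seg 2: a=2 b=-1741/9354 c=-2983/1559 d=14321/28062
  seg 3: a=-2 b=9880/4677 c=8355/3118 d=-16763/9354
  seg 4: a=1 b=19601/9354 c=-4204/1559 d=2102/4677
S(7/2) = -14173/24944

Δ: Δ0=-3, Δ1=5/3, Δ2=-4/3, Δ3=3, Δ4=-3/2
row 1: diag=10, rhs=28; c'=3/10, d'=14/5
row 2: denom=12−3·3/10=111/10; d'=(-18−3·14/5)/(111/10)=-88/37
row 3: denom=8−3·10/37=266/37; d'=(26−3·-88/37)/(266/37)=613/133
row 4: denom=6−1·37/266=1559/266; d'=(-27−1·613/133)/(1559/266)=-8408/1559
back: M4=-8408/1559
back: M3=613/133−37/266·-8408/1559=8355/1559
back: M2=-88/37−10/37·8355/1559=-5966/1559
back: M1=14/5−3/10·-5966/1559=6155/1559
M: M0=0, M1=6155/1559, M2=-5966/1559, M3=8355/1559, M4=-8408/1559, M5=0
seg 0: a=3, c=M0/2=0, d=(M1−M0)/(6·2)=6155/18708, b=Δ0−h0·(2M0+M1)/6=-20186/4677
seg 1: a=-3, c=M1/2=6155/3118, d=(M2−M1)/(6·3)=-12121/28062, b=Δ1−h1·(2M1+M2)/6=-1721/4677
seg 2: a=2, c=M2/2=-2983/1559, d=(M3−M2)/(6·3)=14321/28062, b=Δ2−h2·(2M2+M3)/6=-1741/9354
seg 3: a=-2, c=M3/2=8355/3118, d=(M4−M3)/(6·1)=-16763/9354, b=Δ3−h3·(2M3+M4)/6=9880/4677
seg 4: a=1, c=M4/2=-4204/1559, d=(M5−M4)/(6·2)=2102/4677, b=Δ4−h4·(2M4+M5)/6=19601/9354
t_q=7/2 → seg 1, τ=3/2; S=-3+-1721/4677·τ+6155/3118·τ²+-12121/28062·τ³=-14173/24944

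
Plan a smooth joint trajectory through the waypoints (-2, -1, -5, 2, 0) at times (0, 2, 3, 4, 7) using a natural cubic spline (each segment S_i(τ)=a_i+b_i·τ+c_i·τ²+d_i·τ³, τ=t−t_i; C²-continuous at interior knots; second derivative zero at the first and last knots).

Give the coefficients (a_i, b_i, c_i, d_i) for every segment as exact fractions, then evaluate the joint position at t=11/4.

Δ: Δ0=1/2, Δ1=-4, Δ2=7, Δ3=-2/3
row 1: diag=6, rhs=-27; c'=1/6, d'=-9/2
row 2: denom=4−1·1/6=23/6; d'=(66−1·-9/2)/(23/6)=423/23
row 3: denom=8−1·6/23=178/23; d'=(-46−1·423/23)/(178/23)=-1481/178
back: M3=-1481/178
back: M2=423/23−6/23·-1481/178=1830/89
back: M1=-9/2−1/6·1830/89=-1411/178
M: M0=0, M1=-1411/178, M2=1830/89, M3=-1481/178, M4=0
seg 0: a=-2, c=M0/2=0, d=(M1−M0)/(6·2)=-1411/2136, b=Δ0−h0·(2M0+M1)/6=839/267
seg 1: a=-1, c=M1/2=-1411/356, d=(M2−M1)/(6·1)=5071/1068, b=Δ1−h1·(2M1+M2)/6=-2555/534
seg 2: a=-5, c=M2/2=915/89, d=(M3−M2)/(6·1)=-5141/1068, b=Δ2−h2·(2M2+M3)/6=1637/1068
seg 3: a=2, c=M3/2=-1481/356, d=(M4−M3)/(6·3)=1481/3204, b=Δ3−h3·(2M3+M4)/6=4087/534
t_q=11/4 → seg 1, τ=3/4; S=-1+-2555/534·τ+-1411/356·τ²+5071/1068·τ³=-109701/22784

  seg 0: a=-2 b=839/267 c=0 d=-1411/2136
  seg 1: a=-1 b=-2555/534 c=-1411/356 d=5071/1068
  seg 2: a=-5 b=1637/1068 c=915/89 d=-5141/1068
  seg 3: a=2 b=4087/534 c=-1481/356 d=1481/3204
S(11/4) = -109701/22784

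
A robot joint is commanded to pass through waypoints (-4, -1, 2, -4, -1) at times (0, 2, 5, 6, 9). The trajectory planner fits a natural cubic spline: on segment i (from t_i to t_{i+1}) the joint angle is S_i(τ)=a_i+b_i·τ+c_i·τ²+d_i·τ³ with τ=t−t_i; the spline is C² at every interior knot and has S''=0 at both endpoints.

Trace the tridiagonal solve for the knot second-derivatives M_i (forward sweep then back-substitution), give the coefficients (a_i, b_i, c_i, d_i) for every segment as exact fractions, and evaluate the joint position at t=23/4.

  seg 0: a=-4 b=29/31 c=0 d=35/248
  seg 1: a=-1 b=163/62 c=105/124 d=-517/1116
  seg 2: a=2 b=-595/124 c=-103/31 d=263/124
  seg 3: a=-4 b=-315/62 c=377/124 d=-377/1116
S(23/4) = -20419/7936

Δ: Δ0=3/2, Δ1=1, Δ2=-6, Δ3=1
row 1: diag=10, rhs=-3; c'=3/10, d'=-3/10
row 2: denom=8−3·3/10=71/10; d'=(-42−3·-3/10)/(71/10)=-411/71
row 3: denom=8−1·10/71=558/71; d'=(42−1·-411/71)/(558/71)=377/62
back: M3=377/62
back: M2=-411/71−10/71·377/62=-206/31
back: M1=-3/10−3/10·-206/31=105/62
M: M0=0, M1=105/62, M2=-206/31, M3=377/62, M4=0
seg 0: a=-4, c=M0/2=0, d=(M1−M0)/(6·2)=35/248, b=Δ0−h0·(2M0+M1)/6=29/31
seg 1: a=-1, c=M1/2=105/124, d=(M2−M1)/(6·3)=-517/1116, b=Δ1−h1·(2M1+M2)/6=163/62
seg 2: a=2, c=M2/2=-103/31, d=(M3−M2)/(6·1)=263/124, b=Δ2−h2·(2M2+M3)/6=-595/124
seg 3: a=-4, c=M3/2=377/124, d=(M4−M3)/(6·3)=-377/1116, b=Δ3−h3·(2M3+M4)/6=-315/62
t_q=23/4 → seg 2, τ=3/4; S=2+-595/124·τ+-103/31·τ²+263/124·τ³=-20419/7936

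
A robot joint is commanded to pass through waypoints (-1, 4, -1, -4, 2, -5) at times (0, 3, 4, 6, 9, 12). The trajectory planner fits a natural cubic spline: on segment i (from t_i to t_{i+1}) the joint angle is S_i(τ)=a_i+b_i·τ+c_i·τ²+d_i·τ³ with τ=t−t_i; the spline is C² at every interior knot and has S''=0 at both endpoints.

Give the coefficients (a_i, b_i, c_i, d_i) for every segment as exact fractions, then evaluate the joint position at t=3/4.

Δ: Δ0=5/3, Δ1=-5, Δ2=-3/2, Δ3=2, Δ4=-7/3
row 1: diag=8, rhs=-40; c'=1/8, d'=-5
row 2: denom=6−1·1/8=47/8; d'=(21−1·-5)/(47/8)=208/47
row 3: denom=10−2·16/47=438/47; d'=(21−2·208/47)/(438/47)=571/438
row 4: denom=12−3·47/146=1611/146; d'=(-26−3·571/438)/(1611/146)=-4367/1611
back: M4=-4367/1611
back: M3=571/438−47/146·-4367/1611=3506/1611
back: M2=208/47−16/47·3506/1611=5936/1611
back: M1=-5−1/8·5936/1611=-8797/1611
M: M0=0, M1=-8797/1611, M2=5936/1611, M3=3506/1611, M4=-4367/1611, M5=0
seg 0: a=-1, c=M0/2=0, d=(M1−M0)/(6·3)=-8797/28998, b=Δ0−h0·(2M0+M1)/6=14167/3222
seg 1: a=4, c=M1/2=-8797/3222, d=(M2−M1)/(6·1)=1637/1074, b=Δ1−h1·(2M1+M2)/6=-6112/1611
seg 2: a=-1, c=M2/2=2968/1611, d=(M3−M2)/(6·2)=-45/358, b=Δ2−h2·(2M2+M3)/6=-15085/3222
seg 3: a=-4, c=M3/2=1753/1611, d=(M4−M3)/(6·3)=-7873/28998, b=Δ3−h3·(2M3+M4)/6=3799/3222
seg 4: a=2, c=M4/2=-4367/3222, d=(M5−M4)/(6·3)=4367/28998, b=Δ4−h4·(2M4+M5)/6=608/1611
t_q=3/4 → seg 0, τ=3/4; S=-1+14167/3222·τ+0·τ²+-8797/28998·τ³=49713/22912

  seg 0: a=-1 b=14167/3222 c=0 d=-8797/28998
  seg 1: a=4 b=-6112/1611 c=-8797/3222 d=1637/1074
  seg 2: a=-1 b=-15085/3222 c=2968/1611 d=-45/358
  seg 3: a=-4 b=3799/3222 c=1753/1611 d=-7873/28998
  seg 4: a=2 b=608/1611 c=-4367/3222 d=4367/28998
S(3/4) = 49713/22912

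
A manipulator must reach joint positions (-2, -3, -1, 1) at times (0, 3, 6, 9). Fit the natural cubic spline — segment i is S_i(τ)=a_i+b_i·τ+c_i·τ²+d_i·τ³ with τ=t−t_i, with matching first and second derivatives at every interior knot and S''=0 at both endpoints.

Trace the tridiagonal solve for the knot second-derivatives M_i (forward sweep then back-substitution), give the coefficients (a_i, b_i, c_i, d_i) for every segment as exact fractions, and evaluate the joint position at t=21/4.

  seg 0: a=-2 b=-3/5 c=0 d=4/135
  seg 1: a=-3 b=1/5 c=4/15 d=-1/27
  seg 2: a=-1 b=4/5 c=-1/15 d=1/135
S(21/4) = -519/320

Δ: Δ0=-1/3, Δ1=2/3, Δ2=2/3
row 1: diag=12, rhs=6; c'=1/4, d'=1/2
row 2: denom=12−3·1/4=45/4; d'=(0−3·1/2)/(45/4)=-2/15
back: M2=-2/15
back: M1=1/2−1/4·-2/15=8/15
M: M0=0, M1=8/15, M2=-2/15, M3=0
seg 0: a=-2, c=M0/2=0, d=(M1−M0)/(6·3)=4/135, b=Δ0−h0·(2M0+M1)/6=-3/5
seg 1: a=-3, c=M1/2=4/15, d=(M2−M1)/(6·3)=-1/27, b=Δ1−h1·(2M1+M2)/6=1/5
seg 2: a=-1, c=M2/2=-1/15, d=(M3−M2)/(6·3)=1/135, b=Δ2−h2·(2M2+M3)/6=4/5
t_q=21/4 → seg 1, τ=9/4; S=-3+1/5·τ+4/15·τ²+-1/27·τ³=-519/320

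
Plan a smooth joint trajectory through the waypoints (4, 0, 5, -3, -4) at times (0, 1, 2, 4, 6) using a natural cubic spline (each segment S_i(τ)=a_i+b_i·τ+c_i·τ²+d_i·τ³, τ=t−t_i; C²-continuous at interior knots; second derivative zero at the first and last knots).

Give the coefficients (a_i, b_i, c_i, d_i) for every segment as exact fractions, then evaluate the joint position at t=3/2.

Δ: Δ0=-4, Δ1=5, Δ2=-4, Δ3=-1/2
row 1: diag=4, rhs=54; c'=1/4, d'=27/2
row 2: denom=6−1·1/4=23/4; d'=(-54−1·27/2)/(23/4)=-270/23
row 3: denom=8−2·8/23=168/23; d'=(21−2·-270/23)/(168/23)=341/56
back: M3=341/56
back: M2=-270/23−8/23·341/56=-97/7
back: M1=27/2−1/4·-97/7=475/28
M: M0=0, M1=475/28, M2=-97/7, M3=341/56, M4=0
seg 0: a=4, c=M0/2=0, d=(M1−M0)/(6·1)=475/168, b=Δ0−h0·(2M0+M1)/6=-1147/168
seg 1: a=0, c=M1/2=475/56, d=(M2−M1)/(6·1)=-863/168, b=Δ1−h1·(2M1+M2)/6=139/84
seg 2: a=5, c=M2/2=-97/14, d=(M3−M2)/(6·2)=1117/672, b=Δ2−h2·(2M2+M3)/6=77/24
seg 3: a=-3, c=M3/2=341/112, d=(M4−M3)/(6·2)=-341/672, b=Δ3−h3·(2M3+M4)/6=-383/84
t_q=3/2 → seg 1, τ=1/2; S=0+139/84·τ+475/56·τ²+-863/168·τ³=1033/448

  seg 0: a=4 b=-1147/168 c=0 d=475/168
  seg 1: a=0 b=139/84 c=475/56 d=-863/168
  seg 2: a=5 b=77/24 c=-97/14 d=1117/672
  seg 3: a=-3 b=-383/84 c=341/112 d=-341/672
S(3/2) = 1033/448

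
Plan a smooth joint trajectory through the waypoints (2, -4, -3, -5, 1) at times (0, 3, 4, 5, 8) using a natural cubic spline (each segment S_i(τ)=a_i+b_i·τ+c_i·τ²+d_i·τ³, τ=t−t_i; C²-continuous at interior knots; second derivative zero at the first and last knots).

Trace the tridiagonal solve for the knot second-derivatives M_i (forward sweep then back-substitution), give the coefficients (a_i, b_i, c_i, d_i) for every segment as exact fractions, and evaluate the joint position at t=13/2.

  seg 0: a=2 b=-281/80 c=0 d=121/720
  seg 1: a=-4 b=41/40 c=121/80 d=-123/80
  seg 2: a=-3 b=-9/16 c=-31/10 d=133/80
  seg 3: a=-5 b=-71/40 c=151/80 d=-151/720
S(13/2) = -2639/640

Δ: Δ0=-2, Δ1=1, Δ2=-2, Δ3=2
row 1: diag=8, rhs=18; c'=1/8, d'=9/4
row 2: denom=4−1·1/8=31/8; d'=(-18−1·9/4)/(31/8)=-162/31
row 3: denom=8−1·8/31=240/31; d'=(24−1·-162/31)/(240/31)=151/40
back: M3=151/40
back: M2=-162/31−8/31·151/40=-31/5
back: M1=9/4−1/8·-31/5=121/40
M: M0=0, M1=121/40, M2=-31/5, M3=151/40, M4=0
seg 0: a=2, c=M0/2=0, d=(M1−M0)/(6·3)=121/720, b=Δ0−h0·(2M0+M1)/6=-281/80
seg 1: a=-4, c=M1/2=121/80, d=(M2−M1)/(6·1)=-123/80, b=Δ1−h1·(2M1+M2)/6=41/40
seg 2: a=-3, c=M2/2=-31/10, d=(M3−M2)/(6·1)=133/80, b=Δ2−h2·(2M2+M3)/6=-9/16
seg 3: a=-5, c=M3/2=151/80, d=(M4−M3)/(6·3)=-151/720, b=Δ3−h3·(2M3+M4)/6=-71/40
t_q=13/2 → seg 3, τ=3/2; S=-5+-71/40·τ+151/80·τ²+-151/720·τ³=-2639/640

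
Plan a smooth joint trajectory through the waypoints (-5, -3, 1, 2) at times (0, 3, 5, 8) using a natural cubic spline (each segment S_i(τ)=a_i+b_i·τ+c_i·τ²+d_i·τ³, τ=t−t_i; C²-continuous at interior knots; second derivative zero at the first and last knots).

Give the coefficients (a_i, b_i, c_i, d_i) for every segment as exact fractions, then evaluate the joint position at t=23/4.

  seg 0: a=-5 b=7/48 c=0 d=25/432
  seg 1: a=-3 b=41/24 c=25/48 d=-3/16
  seg 2: a=1 b=37/24 c=-29/48 d=29/432
S(23/4) = 1889/1024

Δ: Δ0=2/3, Δ1=2, Δ2=1/3
row 1: diag=10, rhs=8; c'=1/5, d'=4/5
row 2: denom=10−2·1/5=48/5; d'=(-10−2·4/5)/(48/5)=-29/24
back: M2=-29/24
back: M1=4/5−1/5·-29/24=25/24
M: M0=0, M1=25/24, M2=-29/24, M3=0
seg 0: a=-5, c=M0/2=0, d=(M1−M0)/(6·3)=25/432, b=Δ0−h0·(2M0+M1)/6=7/48
seg 1: a=-3, c=M1/2=25/48, d=(M2−M1)/(6·2)=-3/16, b=Δ1−h1·(2M1+M2)/6=41/24
seg 2: a=1, c=M2/2=-29/48, d=(M3−M2)/(6·3)=29/432, b=Δ2−h2·(2M2+M3)/6=37/24
t_q=23/4 → seg 2, τ=3/4; S=1+37/24·τ+-29/48·τ²+29/432·τ³=1889/1024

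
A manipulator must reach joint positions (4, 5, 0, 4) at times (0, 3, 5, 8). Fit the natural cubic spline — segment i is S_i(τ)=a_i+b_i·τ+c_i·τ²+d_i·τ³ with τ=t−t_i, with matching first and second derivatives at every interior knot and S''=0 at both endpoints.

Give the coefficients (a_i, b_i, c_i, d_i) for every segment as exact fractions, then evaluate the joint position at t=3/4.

Δ: Δ0=1/3, Δ1=-5/2, Δ2=4/3
row 1: diag=10, rhs=-17; c'=1/5, d'=-17/10
row 2: denom=10−2·1/5=48/5; d'=(23−2·-17/10)/(48/5)=11/4
back: M2=11/4
back: M1=-17/10−1/5·11/4=-9/4
M: M0=0, M1=-9/4, M2=11/4, M3=0
seg 0: a=4, c=M0/2=0, d=(M1−M0)/(6·3)=-1/8, b=Δ0−h0·(2M0+M1)/6=35/24
seg 1: a=5, c=M1/2=-9/8, d=(M2−M1)/(6·2)=5/12, b=Δ1−h1·(2M1+M2)/6=-23/12
seg 2: a=0, c=M2/2=11/8, d=(M3−M2)/(6·3)=-11/72, b=Δ2−h2·(2M2+M3)/6=-17/12
t_q=3/4 → seg 0, τ=3/4; S=4+35/24·τ+0·τ²+-1/8·τ³=2581/512

  seg 0: a=4 b=35/24 c=0 d=-1/8
  seg 1: a=5 b=-23/12 c=-9/8 d=5/12
  seg 2: a=0 b=-17/12 c=11/8 d=-11/72
S(3/4) = 2581/512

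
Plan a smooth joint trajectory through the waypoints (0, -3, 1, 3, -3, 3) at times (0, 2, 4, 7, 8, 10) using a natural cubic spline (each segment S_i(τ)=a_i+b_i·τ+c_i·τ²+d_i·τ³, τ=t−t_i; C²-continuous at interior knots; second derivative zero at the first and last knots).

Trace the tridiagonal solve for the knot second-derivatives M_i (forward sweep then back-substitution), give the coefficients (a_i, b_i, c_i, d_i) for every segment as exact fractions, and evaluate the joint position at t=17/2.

  seg 0: a=0 b=-10927/4710 c=0 d=1931/9420
  seg 1: a=-3 b=659/4710 c=1931/1570 d=-565/3768
  seg 2: a=1 b=7678/2355 c=1037/3140 d=-2251/5652
  seg 3: a=3 b=-51917/9420 c=-5109/1570 d=26051/9420
  seg 4: a=-3 b=-8768/2355 c=15833/3140 d=-15833/18840
S(17/2) = -186191/50240

Δ: Δ0=-3/2, Δ1=2, Δ2=2/3, Δ3=-6, Δ4=3
row 1: diag=8, rhs=21; c'=1/4, d'=21/8
row 2: denom=10−2·1/4=19/2; d'=(-8−2·21/8)/(19/2)=-53/38
row 3: denom=8−3·6/19=134/19; d'=(-40−3·-53/38)/(134/19)=-1361/268
row 4: denom=6−1·19/134=785/134; d'=(54−1·-1361/268)/(785/134)=15833/1570
back: M4=15833/1570
back: M3=-1361/268−19/134·15833/1570=-5109/785
back: M2=-53/38−6/19·-5109/785=1037/1570
back: M1=21/8−1/4·1037/1570=1931/785
M: M0=0, M1=1931/785, M2=1037/1570, M3=-5109/785, M4=15833/1570, M5=0
seg 0: a=0, c=M0/2=0, d=(M1−M0)/(6·2)=1931/9420, b=Δ0−h0·(2M0+M1)/6=-10927/4710
seg 1: a=-3, c=M1/2=1931/1570, d=(M2−M1)/(6·2)=-565/3768, b=Δ1−h1·(2M1+M2)/6=659/4710
seg 2: a=1, c=M2/2=1037/3140, d=(M3−M2)/(6·3)=-2251/5652, b=Δ2−h2·(2M2+M3)/6=7678/2355
seg 3: a=3, c=M3/2=-5109/1570, d=(M4−M3)/(6·1)=26051/9420, b=Δ3−h3·(2M3+M4)/6=-51917/9420
seg 4: a=-3, c=M4/2=15833/3140, d=(M5−M4)/(6·2)=-15833/18840, b=Δ4−h4·(2M4+M5)/6=-8768/2355
t_q=17/2 → seg 4, τ=1/2; S=-3+-8768/2355·τ+15833/3140·τ²+-15833/18840·τ³=-186191/50240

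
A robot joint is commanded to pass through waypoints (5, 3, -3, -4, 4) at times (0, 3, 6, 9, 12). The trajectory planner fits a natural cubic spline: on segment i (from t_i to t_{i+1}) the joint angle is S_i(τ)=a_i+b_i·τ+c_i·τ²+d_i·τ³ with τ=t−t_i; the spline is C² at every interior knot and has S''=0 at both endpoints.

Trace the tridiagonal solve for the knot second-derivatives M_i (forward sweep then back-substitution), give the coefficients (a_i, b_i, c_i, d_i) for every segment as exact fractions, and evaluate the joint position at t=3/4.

Δ: Δ0=-2/3, Δ1=-2, Δ2=-1/3, Δ3=8/3
row 1: diag=12, rhs=-8; c'=1/4, d'=-2/3
row 2: denom=12−3·1/4=45/4; d'=(10−3·-2/3)/(45/4)=16/15
row 3: denom=12−3·4/15=56/5; d'=(18−3·16/15)/(56/5)=37/28
back: M3=37/28
back: M2=16/15−4/15·37/28=5/7
back: M1=-2/3−1/4·5/7=-71/84
M: M0=0, M1=-71/84, M2=5/7, M3=37/28, M4=0
seg 0: a=5, c=M0/2=0, d=(M1−M0)/(6·3)=-71/1512, b=Δ0−h0·(2M0+M1)/6=-41/168
seg 1: a=3, c=M1/2=-71/168, d=(M2−M1)/(6·3)=131/1512, b=Δ1−h1·(2M1+M2)/6=-127/84
seg 2: a=-3, c=M2/2=5/14, d=(M3−M2)/(6·3)=17/504, b=Δ2−h2·(2M2+M3)/6=-41/24
seg 3: a=-4, c=M3/2=37/56, d=(M4−M3)/(6·3)=-37/504, b=Δ3−h3·(2M3+M4)/6=113/84
t_q=3/4 → seg 0, τ=3/4; S=5+-41/168·τ+0·τ²+-71/1512·τ³=17193/3584

  seg 0: a=5 b=-41/168 c=0 d=-71/1512
  seg 1: a=3 b=-127/84 c=-71/168 d=131/1512
  seg 2: a=-3 b=-41/24 c=5/14 d=17/504
  seg 3: a=-4 b=113/84 c=37/56 d=-37/504
S(3/4) = 17193/3584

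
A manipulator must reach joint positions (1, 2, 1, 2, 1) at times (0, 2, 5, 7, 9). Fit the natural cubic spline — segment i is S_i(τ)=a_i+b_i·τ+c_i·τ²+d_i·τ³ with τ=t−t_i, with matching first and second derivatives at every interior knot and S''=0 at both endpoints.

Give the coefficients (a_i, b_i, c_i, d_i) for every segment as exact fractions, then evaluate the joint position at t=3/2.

  seg 0: a=1 b=98/129 c=0 d=-67/1032
  seg 1: a=2 b=-5/258 c=-67/172 d=49/516
  seg 2: a=1 b=107/516 c=20/43 d=-329/2064
  seg 3: a=2 b=20/129 c=-169/344 d=169/2064
S(3/2) = 5285/2752

Δ: Δ0=1/2, Δ1=-1/3, Δ2=1/2, Δ3=-1/2
row 1: diag=10, rhs=-5; c'=3/10, d'=-1/2
row 2: denom=10−3·3/10=91/10; d'=(5−3·-1/2)/(91/10)=5/7
row 3: denom=8−2·20/91=688/91; d'=(-6−2·5/7)/(688/91)=-169/172
back: M3=-169/172
back: M2=5/7−20/91·-169/172=40/43
back: M1=-1/2−3/10·40/43=-67/86
M: M0=0, M1=-67/86, M2=40/43, M3=-169/172, M4=0
seg 0: a=1, c=M0/2=0, d=(M1−M0)/(6·2)=-67/1032, b=Δ0−h0·(2M0+M1)/6=98/129
seg 1: a=2, c=M1/2=-67/172, d=(M2−M1)/(6·3)=49/516, b=Δ1−h1·(2M1+M2)/6=-5/258
seg 2: a=1, c=M2/2=20/43, d=(M3−M2)/(6·2)=-329/2064, b=Δ2−h2·(2M2+M3)/6=107/516
seg 3: a=2, c=M3/2=-169/344, d=(M4−M3)/(6·2)=169/2064, b=Δ3−h3·(2M3+M4)/6=20/129
t_q=3/2 → seg 0, τ=3/2; S=1+98/129·τ+0·τ²+-67/1032·τ³=5285/2752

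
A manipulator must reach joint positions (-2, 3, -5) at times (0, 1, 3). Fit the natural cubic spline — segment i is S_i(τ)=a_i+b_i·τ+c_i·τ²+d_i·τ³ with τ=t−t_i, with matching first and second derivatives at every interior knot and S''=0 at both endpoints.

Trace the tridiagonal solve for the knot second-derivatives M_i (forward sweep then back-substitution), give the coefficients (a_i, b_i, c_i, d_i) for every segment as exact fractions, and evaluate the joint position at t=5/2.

Δ: Δ0=5, Δ1=-4
row 1: diag=6, rhs=-54; c'=1/3, d'=-9
back: M1=-9
M: M0=0, M1=-9, M2=0
seg 0: a=-2, c=M0/2=0, d=(M1−M0)/(6·1)=-3/2, b=Δ0−h0·(2M0+M1)/6=13/2
seg 1: a=3, c=M1/2=-9/2, d=(M2−M1)/(6·2)=3/4, b=Δ1−h1·(2M1+M2)/6=2
t_q=5/2 → seg 1, τ=3/2; S=3+2·τ+-9/2·τ²+3/4·τ³=-51/32

  seg 0: a=-2 b=13/2 c=0 d=-3/2
  seg 1: a=3 b=2 c=-9/2 d=3/4
S(5/2) = -51/32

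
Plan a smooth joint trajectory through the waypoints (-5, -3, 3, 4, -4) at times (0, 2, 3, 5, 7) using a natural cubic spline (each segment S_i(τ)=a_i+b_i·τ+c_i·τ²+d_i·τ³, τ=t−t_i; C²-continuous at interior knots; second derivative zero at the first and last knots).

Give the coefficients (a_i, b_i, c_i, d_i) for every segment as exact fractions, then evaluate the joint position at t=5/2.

Δ: Δ0=1, Δ1=6, Δ2=1/2, Δ3=-4
row 1: diag=6, rhs=30; c'=1/6, d'=5
row 2: denom=6−1·1/6=35/6; d'=(-33−1·5)/(35/6)=-228/35
row 3: denom=8−2·12/35=256/35; d'=(-27−2·-228/35)/(256/35)=-489/256
back: M3=-489/256
back: M2=-228/35−12/35·-489/256=-375/64
back: M1=5−1/6·-375/64=765/128
M: M0=0, M1=765/128, M2=-375/64, M3=-489/256, M4=0
seg 0: a=-5, c=M0/2=0, d=(M1−M0)/(6·2)=255/512, b=Δ0−h0·(2M0+M1)/6=-127/128
seg 1: a=-3, c=M1/2=765/256, d=(M2−M1)/(6·1)=-505/256, b=Δ1−h1·(2M1+M2)/6=319/64
seg 2: a=3, c=M2/2=-375/128, d=(M3−M2)/(6·2)=337/1024, b=Δ2−h2·(2M2+M3)/6=1291/256
seg 3: a=4, c=M3/2=-489/512, d=(M4−M3)/(6·2)=163/1024, b=Δ3−h3·(2M3+M4)/6=-349/128
t_q=5/2 → seg 1, τ=1/2; S=-3+319/64·τ+765/256·τ²+-505/256·τ³=-15/2048

  seg 0: a=-5 b=-127/128 c=0 d=255/512
  seg 1: a=-3 b=319/64 c=765/256 d=-505/256
  seg 2: a=3 b=1291/256 c=-375/128 d=337/1024
  seg 3: a=4 b=-349/128 c=-489/512 d=163/1024
S(5/2) = -15/2048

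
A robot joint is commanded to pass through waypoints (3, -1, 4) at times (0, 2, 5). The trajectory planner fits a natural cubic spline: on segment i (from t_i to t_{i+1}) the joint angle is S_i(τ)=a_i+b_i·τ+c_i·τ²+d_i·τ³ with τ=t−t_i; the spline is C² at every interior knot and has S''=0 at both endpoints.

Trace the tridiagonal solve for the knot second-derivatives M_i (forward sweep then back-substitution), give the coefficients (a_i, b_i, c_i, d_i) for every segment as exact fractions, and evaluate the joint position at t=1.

Δ: Δ0=-2, Δ1=5/3
row 1: diag=10, rhs=22; c'=3/10, d'=11/5
back: M1=11/5
M: M0=0, M1=11/5, M2=0
seg 0: a=3, c=M0/2=0, d=(M1−M0)/(6·2)=11/60, b=Δ0−h0·(2M0+M1)/6=-41/15
seg 1: a=-1, c=M1/2=11/10, d=(M2−M1)/(6·3)=-11/90, b=Δ1−h1·(2M1+M2)/6=-8/15
t_q=1 → seg 0, τ=1; S=3+-41/15·τ+0·τ²+11/60·τ³=9/20

  seg 0: a=3 b=-41/15 c=0 d=11/60
  seg 1: a=-1 b=-8/15 c=11/10 d=-11/90
S(1) = 9/20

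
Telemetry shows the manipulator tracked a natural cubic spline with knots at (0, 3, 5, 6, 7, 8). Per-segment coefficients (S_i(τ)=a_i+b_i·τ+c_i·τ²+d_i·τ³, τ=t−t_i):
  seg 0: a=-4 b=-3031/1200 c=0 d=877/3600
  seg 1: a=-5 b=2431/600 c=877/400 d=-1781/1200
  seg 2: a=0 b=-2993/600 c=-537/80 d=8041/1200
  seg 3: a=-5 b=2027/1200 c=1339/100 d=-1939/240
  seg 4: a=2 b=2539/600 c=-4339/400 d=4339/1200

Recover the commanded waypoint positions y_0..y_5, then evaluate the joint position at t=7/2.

y_0 = S_0(0) = a_0 = -4
y_1 = S_1(0) = a_1 = -5
y_2 = S_2(0) = a_2 = 0
y_3 = S_3(0) = a_3 = -5
y_4 = S_4(0) = a_4 = 2
y_5 = S_4(1) = -1
t_q=7/2 is in segment 1 (τ=1/2); S_1(τ)=-8357/3200

y_0=-4 y_1=-5 y_2=0 y_3=-5 y_4=2 y_5=-1
S(7/2) = -8357/3200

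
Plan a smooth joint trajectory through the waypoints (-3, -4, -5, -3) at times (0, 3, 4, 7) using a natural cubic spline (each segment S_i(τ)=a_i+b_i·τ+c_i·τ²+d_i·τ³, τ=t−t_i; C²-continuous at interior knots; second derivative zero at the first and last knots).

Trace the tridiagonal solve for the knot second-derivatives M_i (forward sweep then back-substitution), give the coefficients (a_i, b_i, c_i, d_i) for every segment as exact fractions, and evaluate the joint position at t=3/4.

Δ: Δ0=-1/3, Δ1=-1, Δ2=2/3
row 1: diag=8, rhs=-4; c'=1/8, d'=-1/2
row 2: denom=8−1·1/8=63/8; d'=(10−1·-1/2)/(63/8)=4/3
back: M2=4/3
back: M1=-1/2−1/8·4/3=-2/3
M: M0=0, M1=-2/3, M2=4/3, M3=0
seg 0: a=-3, c=M0/2=0, d=(M1−M0)/(6·3)=-1/27, b=Δ0−h0·(2M0+M1)/6=0
seg 1: a=-4, c=M1/2=-1/3, d=(M2−M1)/(6·1)=1/3, b=Δ1−h1·(2M1+M2)/6=-1
seg 2: a=-5, c=M2/2=2/3, d=(M3−M2)/(6·3)=-2/27, b=Δ2−h2·(2M2+M3)/6=-2/3
t_q=3/4 → seg 0, τ=3/4; S=-3+0·τ+0·τ²+-1/27·τ³=-193/64

  seg 0: a=-3 b=0 c=0 d=-1/27
  seg 1: a=-4 b=-1 c=-1/3 d=1/3
  seg 2: a=-5 b=-2/3 c=2/3 d=-2/27
S(3/4) = -193/64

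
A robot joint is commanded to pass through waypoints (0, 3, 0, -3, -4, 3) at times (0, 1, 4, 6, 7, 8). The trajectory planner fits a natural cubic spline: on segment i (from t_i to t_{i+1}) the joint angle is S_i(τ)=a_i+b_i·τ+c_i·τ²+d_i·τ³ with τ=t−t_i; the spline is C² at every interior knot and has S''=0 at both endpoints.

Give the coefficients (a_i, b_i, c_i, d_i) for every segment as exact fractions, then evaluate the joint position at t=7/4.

Δ: Δ0=3, Δ1=-1, Δ2=-3/2, Δ3=-1, Δ4=7
row 1: diag=8, rhs=-24; c'=3/8, d'=-3
row 2: denom=10−3·3/8=71/8; d'=(-3−3·-3)/(71/8)=48/71
row 3: denom=6−2·16/71=394/71; d'=(3−2·48/71)/(394/71)=117/394
row 4: denom=4−1·71/394=1505/394; d'=(48−1·117/394)/(1505/394)=537/43
back: M4=537/43
back: M3=117/394−71/394·537/43=-84/43
back: M2=48/71−16/71·-84/43=48/43
back: M1=-3−3/8·48/43=-147/43
M: M0=0, M1=-147/43, M2=48/43, M3=-84/43, M4=537/43, M5=0
seg 0: a=0, c=M0/2=0, d=(M1−M0)/(6·1)=-49/86, b=Δ0−h0·(2M0+M1)/6=307/86
seg 1: a=3, c=M1/2=-147/86, d=(M2−M1)/(6·3)=65/258, b=Δ1−h1·(2M1+M2)/6=80/43
seg 2: a=0, c=M2/2=24/43, d=(M3−M2)/(6·2)=-11/43, b=Δ2−h2·(2M2+M3)/6=-137/86
seg 3: a=-3, c=M3/2=-42/43, d=(M4−M3)/(6·1)=207/86, b=Δ3−h3·(2M3+M4)/6=-209/86
seg 4: a=-4, c=M4/2=537/86, d=(M5−M4)/(6·1)=-179/86, b=Δ4−h4·(2M4+M5)/6=122/43
t_q=7/4 → seg 1, τ=3/4; S=3+80/43·τ+-147/86·τ²+65/258·τ³=19485/5504

  seg 0: a=0 b=307/86 c=0 d=-49/86
  seg 1: a=3 b=80/43 c=-147/86 d=65/258
  seg 2: a=0 b=-137/86 c=24/43 d=-11/43
  seg 3: a=-3 b=-209/86 c=-42/43 d=207/86
  seg 4: a=-4 b=122/43 c=537/86 d=-179/86
S(7/4) = 19485/5504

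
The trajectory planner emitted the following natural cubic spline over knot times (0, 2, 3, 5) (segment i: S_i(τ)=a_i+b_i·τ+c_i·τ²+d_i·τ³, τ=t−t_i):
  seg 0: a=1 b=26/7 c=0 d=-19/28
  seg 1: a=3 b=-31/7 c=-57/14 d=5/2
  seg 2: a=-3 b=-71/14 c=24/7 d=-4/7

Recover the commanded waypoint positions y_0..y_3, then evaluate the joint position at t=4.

y_0 = S_0(0) = a_0 = 1
y_1 = S_1(0) = a_1 = 3
y_2 = S_2(0) = a_2 = -3
y_3 = S_2(2) = -4
t_q=4 is in segment 2 (τ=1); S_2(τ)=-73/14

y_0=1 y_1=3 y_2=-3 y_3=-4
S(4) = -73/14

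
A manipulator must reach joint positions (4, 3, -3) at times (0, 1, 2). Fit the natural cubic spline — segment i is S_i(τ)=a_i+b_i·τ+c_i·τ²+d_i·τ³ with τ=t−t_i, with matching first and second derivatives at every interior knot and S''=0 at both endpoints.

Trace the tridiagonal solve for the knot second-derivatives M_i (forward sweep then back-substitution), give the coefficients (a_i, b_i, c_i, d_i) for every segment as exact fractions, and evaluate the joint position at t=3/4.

Δ: Δ0=-1, Δ1=-6
row 1: diag=4, rhs=-30; c'=1/4, d'=-15/2
back: M1=-15/2
M: M0=0, M1=-15/2, M2=0
seg 0: a=4, c=M0/2=0, d=(M1−M0)/(6·1)=-5/4, b=Δ0−h0·(2M0+M1)/6=1/4
seg 1: a=3, c=M1/2=-15/4, d=(M2−M1)/(6·1)=5/4, b=Δ1−h1·(2M1+M2)/6=-7/2
t_q=3/4 → seg 0, τ=3/4; S=4+1/4·τ+0·τ²+-5/4·τ³=937/256

  seg 0: a=4 b=1/4 c=0 d=-5/4
  seg 1: a=3 b=-7/2 c=-15/4 d=5/4
S(3/4) = 937/256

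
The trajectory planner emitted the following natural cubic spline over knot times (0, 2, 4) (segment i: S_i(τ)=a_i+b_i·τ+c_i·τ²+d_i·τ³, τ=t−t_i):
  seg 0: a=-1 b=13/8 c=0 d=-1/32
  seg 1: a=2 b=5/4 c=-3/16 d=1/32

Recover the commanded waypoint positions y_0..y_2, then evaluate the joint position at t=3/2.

y_0=-1 y_1=2 y_2=4
S(3/2) = 341/256

y_0 = S_0(0) = a_0 = -1
y_1 = S_1(0) = a_1 = 2
y_2 = S_1(2) = 4
t_q=3/2 is in segment 0 (τ=3/2); S_0(τ)=341/256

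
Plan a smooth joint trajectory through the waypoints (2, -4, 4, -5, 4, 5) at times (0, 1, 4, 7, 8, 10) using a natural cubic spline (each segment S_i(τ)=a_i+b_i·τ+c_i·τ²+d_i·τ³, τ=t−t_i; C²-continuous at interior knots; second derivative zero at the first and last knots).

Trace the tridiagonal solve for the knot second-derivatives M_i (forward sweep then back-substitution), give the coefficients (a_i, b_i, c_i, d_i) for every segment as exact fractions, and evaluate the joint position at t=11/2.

  seg 0: a=2 b=-55771/7314 c=0 d=11887/7314
  seg 1: a=-4 b=-10055/3657 c=11887/2438 d=-67369/65826
  seg 2: a=4 b=-8251/7314 c=-15854/3657 d=81433/65826
  seg 3: a=-5 b=22900/3657 c=16575/2438 d=-29699/7314
  seg 4: a=4 b=56153/7314 c=-6562/1219 d=3281/3657
S(11/2) = -63803/19504

Δ: Δ0=-6, Δ1=8/3, Δ2=-3, Δ3=9, Δ4=1/2
row 1: diag=8, rhs=52; c'=3/8, d'=13/2
row 2: denom=12−3·3/8=87/8; d'=(-34−3·13/2)/(87/8)=-428/87
row 3: denom=8−3·8/29=208/29; d'=(72−3·-428/87)/(208/29)=629/52
row 4: denom=6−1·29/208=1219/208; d'=(-51−1·629/52)/(1219/208)=-13124/1219
back: M4=-13124/1219
back: M3=629/52−29/208·-13124/1219=16575/1219
back: M2=-428/87−8/29·16575/1219=-31708/3657
back: M1=13/2−3/8·-31708/3657=11887/1219
M: M0=0, M1=11887/1219, M2=-31708/3657, M3=16575/1219, M4=-13124/1219, M5=0
seg 0: a=2, c=M0/2=0, d=(M1−M0)/(6·1)=11887/7314, b=Δ0−h0·(2M0+M1)/6=-55771/7314
seg 1: a=-4, c=M1/2=11887/2438, d=(M2−M1)/(6·3)=-67369/65826, b=Δ1−h1·(2M1+M2)/6=-10055/3657
seg 2: a=4, c=M2/2=-15854/3657, d=(M3−M2)/(6·3)=81433/65826, b=Δ2−h2·(2M2+M3)/6=-8251/7314
seg 3: a=-5, c=M3/2=16575/2438, d=(M4−M3)/(6·1)=-29699/7314, b=Δ3−h3·(2M3+M4)/6=22900/3657
seg 4: a=4, c=M4/2=-6562/1219, d=(M5−M4)/(6·2)=3281/3657, b=Δ4−h4·(2M4+M5)/6=56153/7314
t_q=11/2 → seg 2, τ=3/2; S=4+-8251/7314·τ+-15854/3657·τ²+81433/65826·τ³=-63803/19504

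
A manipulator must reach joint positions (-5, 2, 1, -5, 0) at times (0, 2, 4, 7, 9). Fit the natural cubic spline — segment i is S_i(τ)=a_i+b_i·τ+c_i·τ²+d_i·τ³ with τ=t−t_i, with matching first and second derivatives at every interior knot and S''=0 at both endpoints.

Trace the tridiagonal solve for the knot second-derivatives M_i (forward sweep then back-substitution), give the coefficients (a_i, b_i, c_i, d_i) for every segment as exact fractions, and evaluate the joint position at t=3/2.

Δ: Δ0=7/2, Δ1=-1/2, Δ2=-2, Δ3=5/2
row 1: diag=8, rhs=-24; c'=1/4, d'=-3
row 2: denom=10−2·1/4=19/2; d'=(-9−2·-3)/(19/2)=-6/19
row 3: denom=10−3·6/19=172/19; d'=(27−3·-6/19)/(172/19)=531/172
back: M3=531/172
back: M2=-6/19−6/19·531/172=-111/86
back: M1=-3−1/4·-111/86=-921/344
M: M0=0, M1=-921/344, M2=-111/86, M3=531/172, M4=0
seg 0: a=-5, c=M0/2=0, d=(M1−M0)/(6·2)=-307/1376, b=Δ0−h0·(2M0+M1)/6=1511/344
seg 1: a=2, c=M1/2=-921/688, d=(M2−M1)/(6·2)=159/1376, b=Δ1−h1·(2M1+M2)/6=295/172
seg 2: a=1, c=M2/2=-111/172, d=(M3−M2)/(6·3)=251/1032, b=Δ2−h2·(2M2+M3)/6=-775/344
seg 3: a=-5, c=M3/2=531/344, d=(M4−M3)/(6·2)=-177/688, b=Δ3−h3·(2M3+M4)/6=19/43
t_q=3/2 → seg 0, τ=3/2; S=-5+1511/344·τ+0·τ²+-307/1376·τ³=9199/11008

  seg 0: a=-5 b=1511/344 c=0 d=-307/1376
  seg 1: a=2 b=295/172 c=-921/688 d=159/1376
  seg 2: a=1 b=-775/344 c=-111/172 d=251/1032
  seg 3: a=-5 b=19/43 c=531/344 d=-177/688
S(3/2) = 9199/11008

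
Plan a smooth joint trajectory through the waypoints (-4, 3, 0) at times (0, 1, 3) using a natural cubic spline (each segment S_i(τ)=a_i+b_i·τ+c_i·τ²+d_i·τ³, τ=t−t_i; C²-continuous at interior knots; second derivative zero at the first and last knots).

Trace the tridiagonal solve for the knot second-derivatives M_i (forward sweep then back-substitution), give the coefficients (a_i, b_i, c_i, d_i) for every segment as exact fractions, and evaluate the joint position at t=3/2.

Δ: Δ0=7, Δ1=-3/2
row 1: diag=6, rhs=-51; c'=1/3, d'=-17/2
back: M1=-17/2
M: M0=0, M1=-17/2, M2=0
seg 0: a=-4, c=M0/2=0, d=(M1−M0)/(6·1)=-17/12, b=Δ0−h0·(2M0+M1)/6=101/12
seg 1: a=3, c=M1/2=-17/4, d=(M2−M1)/(6·2)=17/24, b=Δ1−h1·(2M1+M2)/6=25/6
t_q=3/2 → seg 1, τ=1/2; S=3+25/6·τ+-17/4·τ²+17/24·τ³=263/64

  seg 0: a=-4 b=101/12 c=0 d=-17/12
  seg 1: a=3 b=25/6 c=-17/4 d=17/24
S(3/2) = 263/64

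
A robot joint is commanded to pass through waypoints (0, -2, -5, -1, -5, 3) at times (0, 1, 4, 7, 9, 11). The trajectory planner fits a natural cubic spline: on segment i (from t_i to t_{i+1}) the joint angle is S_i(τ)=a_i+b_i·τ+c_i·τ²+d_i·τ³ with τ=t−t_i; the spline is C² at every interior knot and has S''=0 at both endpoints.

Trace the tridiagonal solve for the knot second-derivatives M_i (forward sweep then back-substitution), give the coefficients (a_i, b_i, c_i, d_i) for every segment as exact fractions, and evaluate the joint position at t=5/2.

Δ: Δ0=-2, Δ1=-1, Δ2=4/3, Δ3=-2, Δ4=4
row 1: diag=8, rhs=6; c'=3/8, d'=3/4
row 2: denom=12−3·3/8=87/8; d'=(14−3·3/4)/(87/8)=94/87
row 3: denom=10−3·8/29=266/29; d'=(-20−3·94/87)/(266/29)=-337/133
row 4: denom=8−2·29/133=1006/133; d'=(36−2·-337/133)/(1006/133)=2731/503
back: M4=2731/503
back: M3=-337/133−29/133·2731/503=-1870/503
back: M2=94/87−8/29·-1870/503=3178/1509
back: M1=3/4−3/8·3178/1509=-20/503
M: M0=0, M1=-20/503, M2=3178/1509, M3=-1870/503, M4=2731/503, M5=0
seg 0: a=0, c=M0/2=0, d=(M1−M0)/(6·1)=-10/1509, b=Δ0−h0·(2M0+M1)/6=-3008/1509
seg 1: a=-2, c=M1/2=-10/503, d=(M2−M1)/(6·3)=1619/13581, b=Δ1−h1·(2M1+M2)/6=-3038/1509
seg 2: a=-5, c=M2/2=1589/1509, d=(M3−M2)/(6·3)=-4394/13581, b=Δ2−h2·(2M2+M3)/6=1639/1509
seg 3: a=-1, c=M3/2=-935/503, d=(M4−M3)/(6·2)=4601/6036, b=Δ3−h3·(2M3+M4)/6=-2009/1509
seg 4: a=-5, c=M4/2=2731/1006, d=(M5−M4)/(6·2)=-2731/6036, b=Δ4−h4·(2M4+M5)/6=574/1509
t_q=5/2 → seg 1, τ=3/2; S=-2+-3038/1509·τ+-10/503·τ²+1619/13581·τ³=-18761/4024

  seg 0: a=0 b=-3008/1509 c=0 d=-10/1509
  seg 1: a=-2 b=-3038/1509 c=-10/503 d=1619/13581
  seg 2: a=-5 b=1639/1509 c=1589/1509 d=-4394/13581
  seg 3: a=-1 b=-2009/1509 c=-935/503 d=4601/6036
  seg 4: a=-5 b=574/1509 c=2731/1006 d=-2731/6036
S(5/2) = -18761/4024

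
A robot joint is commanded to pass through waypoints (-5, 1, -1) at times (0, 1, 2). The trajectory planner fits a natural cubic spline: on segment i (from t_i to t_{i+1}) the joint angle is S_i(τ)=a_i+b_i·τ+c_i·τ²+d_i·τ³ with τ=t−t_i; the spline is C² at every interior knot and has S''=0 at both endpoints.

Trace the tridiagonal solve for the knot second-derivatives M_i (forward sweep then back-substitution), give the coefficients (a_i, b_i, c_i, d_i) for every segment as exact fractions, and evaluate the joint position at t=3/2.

Δ: Δ0=6, Δ1=-2
row 1: diag=4, rhs=-48; c'=1/4, d'=-12
back: M1=-12
M: M0=0, M1=-12, M2=0
seg 0: a=-5, c=M0/2=0, d=(M1−M0)/(6·1)=-2, b=Δ0−h0·(2M0+M1)/6=8
seg 1: a=1, c=M1/2=-6, d=(M2−M1)/(6·1)=2, b=Δ1−h1·(2M1+M2)/6=2
t_q=3/2 → seg 1, τ=1/2; S=1+2·τ+-6·τ²+2·τ³=3/4

  seg 0: a=-5 b=8 c=0 d=-2
  seg 1: a=1 b=2 c=-6 d=2
S(3/2) = 3/4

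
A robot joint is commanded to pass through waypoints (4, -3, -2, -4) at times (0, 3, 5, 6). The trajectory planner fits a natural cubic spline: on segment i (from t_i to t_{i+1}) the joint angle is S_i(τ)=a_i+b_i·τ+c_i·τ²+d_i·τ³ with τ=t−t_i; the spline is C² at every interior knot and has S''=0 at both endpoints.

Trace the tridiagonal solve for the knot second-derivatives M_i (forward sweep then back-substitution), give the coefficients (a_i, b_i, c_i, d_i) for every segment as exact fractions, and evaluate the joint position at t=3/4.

  seg 0: a=4 b=-295/84 c=0 d=11/84
  seg 1: a=-3 b=1/42 c=33/28 d=-79/168
  seg 2: a=-2 b=-19/21 c=-23/14 d=23/42
S(3/4) = 2547/1792

Δ: Δ0=-7/3, Δ1=1/2, Δ2=-2
row 1: diag=10, rhs=17; c'=1/5, d'=17/10
row 2: denom=6−2·1/5=28/5; d'=(-15−2·17/10)/(28/5)=-23/7
back: M2=-23/7
back: M1=17/10−1/5·-23/7=33/14
M: M0=0, M1=33/14, M2=-23/7, M3=0
seg 0: a=4, c=M0/2=0, d=(M1−M0)/(6·3)=11/84, b=Δ0−h0·(2M0+M1)/6=-295/84
seg 1: a=-3, c=M1/2=33/28, d=(M2−M1)/(6·2)=-79/168, b=Δ1−h1·(2M1+M2)/6=1/42
seg 2: a=-2, c=M2/2=-23/14, d=(M3−M2)/(6·1)=23/42, b=Δ2−h2·(2M2+M3)/6=-19/21
t_q=3/4 → seg 0, τ=3/4; S=4+-295/84·τ+0·τ²+11/84·τ³=2547/1792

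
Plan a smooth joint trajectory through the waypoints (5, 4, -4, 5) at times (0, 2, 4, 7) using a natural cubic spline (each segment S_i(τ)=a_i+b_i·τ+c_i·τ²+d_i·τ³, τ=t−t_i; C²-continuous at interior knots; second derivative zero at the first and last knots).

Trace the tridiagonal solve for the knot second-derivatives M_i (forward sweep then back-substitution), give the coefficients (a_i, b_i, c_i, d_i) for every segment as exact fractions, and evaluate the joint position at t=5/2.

Δ: Δ0=-1/2, Δ1=-4, Δ2=3
row 1: diag=8, rhs=-21; c'=1/4, d'=-21/8
row 2: denom=10−2·1/4=19/2; d'=(42−2·-21/8)/(19/2)=189/38
back: M2=189/38
back: M1=-21/8−1/4·189/38=-147/38
M: M0=0, M1=-147/38, M2=189/38, M3=0
seg 0: a=5, c=M0/2=0, d=(M1−M0)/(6·2)=-49/152, b=Δ0−h0·(2M0+M1)/6=15/19
seg 1: a=4, c=M1/2=-147/76, d=(M2−M1)/(6·2)=14/19, b=Δ1−h1·(2M1+M2)/6=-117/38
seg 2: a=-4, c=M2/2=189/76, d=(M3−M2)/(6·3)=-21/76, b=Δ2−h2·(2M2+M3)/6=-75/38
t_q=5/2 → seg 1, τ=1/2; S=4+-117/38·τ+-147/76·τ²+14/19·τ³=629/304

  seg 0: a=5 b=15/19 c=0 d=-49/152
  seg 1: a=4 b=-117/38 c=-147/76 d=14/19
  seg 2: a=-4 b=-75/38 c=189/76 d=-21/76
S(5/2) = 629/304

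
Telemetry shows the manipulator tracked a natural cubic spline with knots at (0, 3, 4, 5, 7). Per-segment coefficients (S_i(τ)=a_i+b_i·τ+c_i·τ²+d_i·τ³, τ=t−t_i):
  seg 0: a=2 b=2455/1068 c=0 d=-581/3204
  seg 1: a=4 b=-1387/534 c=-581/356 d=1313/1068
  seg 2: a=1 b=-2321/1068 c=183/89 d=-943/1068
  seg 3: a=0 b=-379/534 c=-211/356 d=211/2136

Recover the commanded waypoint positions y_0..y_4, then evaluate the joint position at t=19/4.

y_0 = S_0(0) = a_0 = 2
y_1 = S_1(0) = a_1 = 4
y_2 = S_2(0) = a_2 = 1
y_3 = S_3(0) = a_3 = 0
y_4 = S_3(2) = -3
t_q=19/4 is in segment 2 (τ=3/4); S_2(τ)=3513/22784

y_0=2 y_1=4 y_2=1 y_3=0 y_4=-3
S(19/4) = 3513/22784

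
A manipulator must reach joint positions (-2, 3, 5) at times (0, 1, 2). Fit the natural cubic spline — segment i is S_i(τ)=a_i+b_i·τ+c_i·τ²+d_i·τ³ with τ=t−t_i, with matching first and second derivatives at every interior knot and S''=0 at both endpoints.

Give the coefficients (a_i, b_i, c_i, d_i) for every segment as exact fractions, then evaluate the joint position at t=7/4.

  seg 0: a=-2 b=23/4 c=0 d=-3/4
  seg 1: a=3 b=7/2 c=-9/4 d=3/4
S(7/4) = 1197/256

Δ: Δ0=5, Δ1=2
row 1: diag=4, rhs=-18; c'=1/4, d'=-9/2
back: M1=-9/2
M: M0=0, M1=-9/2, M2=0
seg 0: a=-2, c=M0/2=0, d=(M1−M0)/(6·1)=-3/4, b=Δ0−h0·(2M0+M1)/6=23/4
seg 1: a=3, c=M1/2=-9/4, d=(M2−M1)/(6·1)=3/4, b=Δ1−h1·(2M1+M2)/6=7/2
t_q=7/4 → seg 1, τ=3/4; S=3+7/2·τ+-9/4·τ²+3/4·τ³=1197/256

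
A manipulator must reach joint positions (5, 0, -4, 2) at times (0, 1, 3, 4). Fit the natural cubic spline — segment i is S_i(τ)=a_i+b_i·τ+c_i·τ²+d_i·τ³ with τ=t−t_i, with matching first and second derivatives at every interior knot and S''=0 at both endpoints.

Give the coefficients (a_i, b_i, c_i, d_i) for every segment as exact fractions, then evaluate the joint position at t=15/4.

Δ: Δ0=-5, Δ1=-2, Δ2=6
row 1: diag=6, rhs=18; c'=1/3, d'=3
row 2: denom=6−2·1/3=16/3; d'=(48−2·3)/(16/3)=63/8
back: M2=63/8
back: M1=3−1/3·63/8=3/8
M: M0=0, M1=3/8, M2=63/8, M3=0
seg 0: a=5, c=M0/2=0, d=(M1−M0)/(6·1)=1/16, b=Δ0−h0·(2M0+M1)/6=-81/16
seg 1: a=0, c=M1/2=3/16, d=(M2−M1)/(6·2)=5/8, b=Δ1−h1·(2M1+M2)/6=-39/8
seg 2: a=-4, c=M2/2=63/16, d=(M3−M2)/(6·1)=-21/16, b=Δ2−h2·(2M2+M3)/6=27/8
t_q=15/4 → seg 2, τ=3/4; S=-4+27/8·τ+63/16·τ²+-21/16·τ³=197/1024

  seg 0: a=5 b=-81/16 c=0 d=1/16
  seg 1: a=0 b=-39/8 c=3/16 d=5/8
  seg 2: a=-4 b=27/8 c=63/16 d=-21/16
S(15/4) = 197/1024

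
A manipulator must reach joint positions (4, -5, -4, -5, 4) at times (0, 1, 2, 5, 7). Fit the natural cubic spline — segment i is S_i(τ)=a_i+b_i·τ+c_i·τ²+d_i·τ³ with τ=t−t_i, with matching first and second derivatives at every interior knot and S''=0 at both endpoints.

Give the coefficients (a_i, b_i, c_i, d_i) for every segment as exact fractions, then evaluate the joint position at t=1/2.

Δ: Δ0=-9, Δ1=1, Δ2=-1/3, Δ3=9/2
row 1: diag=4, rhs=60; c'=1/4, d'=15
row 2: denom=8−1·1/4=31/4; d'=(-8−1·15)/(31/4)=-92/31
row 3: denom=10−3·12/31=274/31; d'=(29−3·-92/31)/(274/31)=1175/274
back: M3=1175/274
back: M2=-92/31−12/31·1175/274=-634/137
back: M1=15−1/4·-634/137=4427/274
M: M0=0, M1=4427/274, M2=-634/137, M3=1175/274, M4=0
seg 0: a=4, c=M0/2=0, d=(M1−M0)/(6·1)=4427/1644, b=Δ0−h0·(2M0+M1)/6=-19223/1644
seg 1: a=-5, c=M1/2=4427/548, d=(M2−M1)/(6·1)=-5695/1644, b=Δ1−h1·(2M1+M2)/6=-2971/822
seg 2: a=-4, c=M2/2=-317/137, d=(M3−M2)/(6·3)=2443/4932, b=Δ2−h2·(2M2+M3)/6=3535/1644
seg 3: a=-5, c=M3/2=1175/548, d=(M4−M3)/(6·2)=-1175/3288, b=Δ3−h3·(2M3+M4)/6=1349/822
t_q=1/2 → seg 0, τ=1/2; S=4+-19223/1644·τ+0·τ²+4427/1644·τ³=-6619/4384

  seg 0: a=4 b=-19223/1644 c=0 d=4427/1644
  seg 1: a=-5 b=-2971/822 c=4427/548 d=-5695/1644
  seg 2: a=-4 b=3535/1644 c=-317/137 d=2443/4932
  seg 3: a=-5 b=1349/822 c=1175/548 d=-1175/3288
S(1/2) = -6619/4384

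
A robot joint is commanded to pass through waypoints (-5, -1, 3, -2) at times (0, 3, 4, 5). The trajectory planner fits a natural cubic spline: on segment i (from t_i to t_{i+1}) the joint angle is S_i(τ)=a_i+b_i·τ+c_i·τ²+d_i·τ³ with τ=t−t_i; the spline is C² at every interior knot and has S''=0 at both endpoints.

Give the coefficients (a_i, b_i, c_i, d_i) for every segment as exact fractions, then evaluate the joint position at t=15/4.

  seg 0: a=-5 b=-53/93 c=0 d=59/279
  seg 1: a=-1 b=478/93 c=59/31 d=-283/93
  seg 2: a=3 b=-17/93 c=-224/31 d=224/93
S(15/4) = 5241/1984

Δ: Δ0=4/3, Δ1=4, Δ2=-5
row 1: diag=8, rhs=16; c'=1/8, d'=2
row 2: denom=4−1·1/8=31/8; d'=(-54−1·2)/(31/8)=-448/31
back: M2=-448/31
back: M1=2−1/8·-448/31=118/31
M: M0=0, M1=118/31, M2=-448/31, M3=0
seg 0: a=-5, c=M0/2=0, d=(M1−M0)/(6·3)=59/279, b=Δ0−h0·(2M0+M1)/6=-53/93
seg 1: a=-1, c=M1/2=59/31, d=(M2−M1)/(6·1)=-283/93, b=Δ1−h1·(2M1+M2)/6=478/93
seg 2: a=3, c=M2/2=-224/31, d=(M3−M2)/(6·1)=224/93, b=Δ2−h2·(2M2+M3)/6=-17/93
t_q=15/4 → seg 1, τ=3/4; S=-1+478/93·τ+59/31·τ²+-283/93·τ³=5241/1984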